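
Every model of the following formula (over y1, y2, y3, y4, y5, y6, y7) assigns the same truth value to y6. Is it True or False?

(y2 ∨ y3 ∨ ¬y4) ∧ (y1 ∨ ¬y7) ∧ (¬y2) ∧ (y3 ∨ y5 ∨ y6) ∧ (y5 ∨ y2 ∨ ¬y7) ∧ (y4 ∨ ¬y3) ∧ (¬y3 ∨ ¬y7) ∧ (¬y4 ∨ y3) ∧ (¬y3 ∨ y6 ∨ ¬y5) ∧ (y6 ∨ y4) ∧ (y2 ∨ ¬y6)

False

Suppose y6 = True.
The clause (¬y2) is unit, so y2 = False.
But (y2) is also a unit clause — contradiction.
So every satisfying assignment has y6 = False.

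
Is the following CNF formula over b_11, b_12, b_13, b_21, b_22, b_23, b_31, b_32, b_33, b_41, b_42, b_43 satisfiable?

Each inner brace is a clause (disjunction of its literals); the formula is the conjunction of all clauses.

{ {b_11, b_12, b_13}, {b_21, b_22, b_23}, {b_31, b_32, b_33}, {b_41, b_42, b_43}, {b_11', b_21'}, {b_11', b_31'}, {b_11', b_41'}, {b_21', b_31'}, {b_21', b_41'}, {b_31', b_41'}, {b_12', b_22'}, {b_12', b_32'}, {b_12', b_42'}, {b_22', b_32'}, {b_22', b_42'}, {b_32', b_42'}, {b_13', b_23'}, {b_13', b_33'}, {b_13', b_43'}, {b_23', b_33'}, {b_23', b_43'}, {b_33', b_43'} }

No, unsatisfiable

Branch on b_11: set b_11 = 0.
Branch on b_12: set b_12 = 1.
From the singleton clause (b_22'), b_22 = 0.
From the singleton clause (b_32'), b_32 = 0.
From the singleton clause (b_42'), b_42 = 0.
Branch on b_21: set b_21 = 1.
From the singleton clause (b_31'), b_31 = 0.
From the singleton clause (b_33), b_33 = 1.
From the singleton clause (b_41'), b_41 = 0.
From the singleton clause (b_43), b_43 = 1.
Now (b_43') is unsatisfied and unit — conflict.
So b_21 must be the other value — set b_21 = 0.
From the singleton clause (b_23), b_23 = 1.
From the singleton clause (b_13'), b_13 = 0.
From the singleton clause (b_33'), b_33 = 0.
From the singleton clause (b_31), b_31 = 1.
From the singleton clause (b_41'), b_41 = 0.
From the singleton clause (b_43), b_43 = 1.
Now (b_43') is unsatisfied and unit — conflict.
Either choice for b_21 ends in contradiction.
So b_12 must be the other value — set b_12 = 0.
From the singleton clause (b_13), b_13 = 1.
From the singleton clause (b_23'), b_23 = 0.
From the singleton clause (b_33'), b_33 = 0.
From the singleton clause (b_43'), b_43 = 0.
Branch on b_21: set b_21 = 1.
From the singleton clause (b_31'), b_31 = 0.
From the singleton clause (b_32), b_32 = 1.
From the singleton clause (b_41'), b_41 = 0.
From the singleton clause (b_42), b_42 = 1.
Now (b_42') is unsatisfied and unit — conflict.
So b_21 must be the other value — set b_21 = 0.
From the singleton clause (b_22), b_22 = 1.
From the singleton clause (b_32'), b_32 = 0.
From the singleton clause (b_31), b_31 = 1.
From the singleton clause (b_41'), b_41 = 0.
From the singleton clause (b_42), b_42 = 1.
Now (b_42') is unsatisfied and unit — conflict.
Either choice for b_21 ends in contradiction.
Either choice for b_12 ends in contradiction.
So b_11 must be the other value — set b_11 = 1.
From the singleton clause (b_21'), b_21 = 0.
From the singleton clause (b_31'), b_31 = 0.
From the singleton clause (b_41'), b_41 = 0.
Branch on b_22: set b_22 = 1.
From the singleton clause (b_12'), b_12 = 0.
From the singleton clause (b_32'), b_32 = 0.
From the singleton clause (b_33), b_33 = 1.
From the singleton clause (b_42'), b_42 = 0.
From the singleton clause (b_43), b_43 = 1.
Now (b_43') is unsatisfied and unit — conflict.
So b_22 must be the other value — set b_22 = 0.
From the singleton clause (b_23), b_23 = 1.
From the singleton clause (b_13'), b_13 = 0.
From the singleton clause (b_33'), b_33 = 0.
From the singleton clause (b_32), b_32 = 1.
From the singleton clause (b_12'), b_12 = 0.
From the singleton clause (b_42'), b_42 = 0.
From the singleton clause (b_43), b_43 = 1.
Now (b_43') is unsatisfied and unit — conflict.
Either choice for b_22 ends in contradiction.
Either choice for b_11 ends in contradiction.
No assignment satisfies every clause.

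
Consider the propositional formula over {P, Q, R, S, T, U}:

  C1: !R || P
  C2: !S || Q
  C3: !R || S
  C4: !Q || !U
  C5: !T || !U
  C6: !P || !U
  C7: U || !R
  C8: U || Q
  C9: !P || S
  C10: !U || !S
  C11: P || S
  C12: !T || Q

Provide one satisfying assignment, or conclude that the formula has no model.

Try R = false.
Try S = true.
Unit clause (Q) forces Q = true.
Unit clause (!U) forces U = false.
No clause remains; P, T are free.

P: false,  Q: true,  R: false,  S: true,  T: false,  U: false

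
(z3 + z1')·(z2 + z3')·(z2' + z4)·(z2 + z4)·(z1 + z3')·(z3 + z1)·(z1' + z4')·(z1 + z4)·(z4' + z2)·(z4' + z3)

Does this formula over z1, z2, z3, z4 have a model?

Try z3 = 1.
The clause (z2) is unit, so z2 = 1.
The clause (z4) is unit, so z4 = 1.
The clause (z1) is unit, so z1 = 1.
Now (z1') is unsatisfied and unit — conflict.
So z3 must be the other value — set z3 = 0.
The clause (z1') is unit, so z1 = 0.
Now (z1) is unsatisfied and unit — conflict.
Both values of z3 lead to a conflict.
No assignment satisfies every clause.

No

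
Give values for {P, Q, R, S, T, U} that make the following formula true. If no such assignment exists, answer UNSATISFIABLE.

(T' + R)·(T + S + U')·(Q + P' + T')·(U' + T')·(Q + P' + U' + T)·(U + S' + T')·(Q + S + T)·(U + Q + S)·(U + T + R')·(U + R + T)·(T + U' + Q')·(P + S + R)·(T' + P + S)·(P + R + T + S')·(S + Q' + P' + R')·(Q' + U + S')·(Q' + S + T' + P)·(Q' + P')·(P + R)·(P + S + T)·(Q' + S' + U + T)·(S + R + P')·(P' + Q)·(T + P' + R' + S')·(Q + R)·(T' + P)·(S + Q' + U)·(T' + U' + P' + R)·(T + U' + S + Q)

P: 0,  Q: 0,  R: 1,  S: 1,  T: 0,  U: 1

Try T = 0.
Try S = 1.
Try U = 1.
(Q') alone gives Q = 0.
(P') alone gives P = 0.
(R) alone gives R = 1.
All clauses are satisfied.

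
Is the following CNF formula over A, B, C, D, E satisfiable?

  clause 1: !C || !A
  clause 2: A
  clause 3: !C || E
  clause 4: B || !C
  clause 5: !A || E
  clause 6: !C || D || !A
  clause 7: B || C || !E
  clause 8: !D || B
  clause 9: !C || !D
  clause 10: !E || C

From the singleton clause (A), A = true.
From the singleton clause (!C), C = false.
From the singleton clause (E), E = true.
But (!E) is also a unit clause — contradiction.
No assignment satisfies every clause.

No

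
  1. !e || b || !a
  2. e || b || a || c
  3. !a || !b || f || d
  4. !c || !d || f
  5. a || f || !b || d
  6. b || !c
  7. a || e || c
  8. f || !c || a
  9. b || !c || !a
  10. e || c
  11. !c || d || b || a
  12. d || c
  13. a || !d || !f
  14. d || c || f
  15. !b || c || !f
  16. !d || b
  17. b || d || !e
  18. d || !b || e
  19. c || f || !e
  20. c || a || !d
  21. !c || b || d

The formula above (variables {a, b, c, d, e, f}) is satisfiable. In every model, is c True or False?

Suppose c = false.
From the singleton clause (e), e = true.
From the singleton clause (d), d = true.
From the singleton clause (b), b = true.
From the singleton clause (!f), f = false.
But (f) is also a unit clause — contradiction.
So every satisfying assignment has c = True.

True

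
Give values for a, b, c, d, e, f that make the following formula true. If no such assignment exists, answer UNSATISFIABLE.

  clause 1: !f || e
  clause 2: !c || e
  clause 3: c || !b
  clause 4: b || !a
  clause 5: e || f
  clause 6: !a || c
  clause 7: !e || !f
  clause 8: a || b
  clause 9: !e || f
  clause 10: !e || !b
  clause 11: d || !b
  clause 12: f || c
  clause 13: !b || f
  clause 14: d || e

Case f = false:
The clause (e) is unit, so e = true.
But (!e) is also a unit clause — contradiction.
That branch fails; take f = true instead.
The clause (e) is unit, so e = true.
But (!e) is also a unit clause — contradiction.
Neither f = true nor f = false works.

UNSATISFIABLE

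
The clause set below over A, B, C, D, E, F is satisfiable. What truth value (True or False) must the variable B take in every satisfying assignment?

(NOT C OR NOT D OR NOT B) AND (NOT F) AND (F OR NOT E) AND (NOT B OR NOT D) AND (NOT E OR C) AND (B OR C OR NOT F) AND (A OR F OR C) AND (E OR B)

Suppose B = false.
The clause (NOT F) is unit, so F = false.
The clause (NOT E) is unit, so E = false.
That conflicts with the unit clause (E).
So every satisfying assignment has B = True.

True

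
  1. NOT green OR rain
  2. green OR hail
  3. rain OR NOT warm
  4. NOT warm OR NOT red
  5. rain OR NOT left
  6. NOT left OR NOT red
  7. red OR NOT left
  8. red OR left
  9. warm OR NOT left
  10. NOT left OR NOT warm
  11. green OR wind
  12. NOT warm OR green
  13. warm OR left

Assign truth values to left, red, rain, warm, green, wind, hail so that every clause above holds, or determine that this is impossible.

UNSATISFIABLE

Case green = false:
From the singleton clause (hail), hail = true.
From the singleton clause (wind), wind = true.
From the singleton clause (NOT warm), warm = false.
From the singleton clause (NOT left), left = false.
Now (left) is unsatisfied and unit — conflict.
Backtrack on green: now try green = true.
From the singleton clause (rain), rain = true.
Case warm = false:
From the singleton clause (NOT left), left = false.
Now (left) is unsatisfied and unit — conflict.
Backtrack on warm: now try warm = true.
From the singleton clause (NOT red), red = false.
From the singleton clause (NOT left), left = false.
Now (left) is unsatisfied and unit — conflict.
Either choice for warm ends in contradiction.
Either choice for green ends in contradiction.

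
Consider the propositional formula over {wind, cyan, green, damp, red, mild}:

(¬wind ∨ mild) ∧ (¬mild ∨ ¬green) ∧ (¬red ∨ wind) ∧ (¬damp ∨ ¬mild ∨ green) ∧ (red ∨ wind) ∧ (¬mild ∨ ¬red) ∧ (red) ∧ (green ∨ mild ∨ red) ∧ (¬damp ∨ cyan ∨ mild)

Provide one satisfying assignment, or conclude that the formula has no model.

UNSATISFIABLE

From the singleton clause (red), red = True.
From the singleton clause (wind), wind = True.
From the singleton clause (mild), mild = True.
Now (¬mild) is unsatisfied and unit — conflict.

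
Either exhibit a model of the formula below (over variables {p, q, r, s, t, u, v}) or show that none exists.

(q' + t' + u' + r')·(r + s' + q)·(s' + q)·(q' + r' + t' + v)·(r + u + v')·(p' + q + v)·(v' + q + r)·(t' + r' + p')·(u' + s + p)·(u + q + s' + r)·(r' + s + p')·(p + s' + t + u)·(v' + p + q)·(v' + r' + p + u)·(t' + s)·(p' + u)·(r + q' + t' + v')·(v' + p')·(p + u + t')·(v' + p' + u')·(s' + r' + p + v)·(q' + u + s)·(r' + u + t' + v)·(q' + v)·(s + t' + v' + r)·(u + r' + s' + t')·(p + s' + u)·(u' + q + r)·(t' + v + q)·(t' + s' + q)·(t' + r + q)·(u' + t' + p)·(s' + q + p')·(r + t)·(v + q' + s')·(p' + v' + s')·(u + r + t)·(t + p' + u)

Suppose s = 1.
The clause (q) is unit, so q = 1.
The clause (v) is unit, so v = 1.
The clause (p') is unit, so p = 0.
The clause (u) is unit, so u = 1.
The clause (t') is unit, so t = 0.
The clause (r) is unit, so r = 1.
This assignment satisfies each clause.

p: 0; q: 1; r: 1; s: 1; t: 0; u: 1; v: 1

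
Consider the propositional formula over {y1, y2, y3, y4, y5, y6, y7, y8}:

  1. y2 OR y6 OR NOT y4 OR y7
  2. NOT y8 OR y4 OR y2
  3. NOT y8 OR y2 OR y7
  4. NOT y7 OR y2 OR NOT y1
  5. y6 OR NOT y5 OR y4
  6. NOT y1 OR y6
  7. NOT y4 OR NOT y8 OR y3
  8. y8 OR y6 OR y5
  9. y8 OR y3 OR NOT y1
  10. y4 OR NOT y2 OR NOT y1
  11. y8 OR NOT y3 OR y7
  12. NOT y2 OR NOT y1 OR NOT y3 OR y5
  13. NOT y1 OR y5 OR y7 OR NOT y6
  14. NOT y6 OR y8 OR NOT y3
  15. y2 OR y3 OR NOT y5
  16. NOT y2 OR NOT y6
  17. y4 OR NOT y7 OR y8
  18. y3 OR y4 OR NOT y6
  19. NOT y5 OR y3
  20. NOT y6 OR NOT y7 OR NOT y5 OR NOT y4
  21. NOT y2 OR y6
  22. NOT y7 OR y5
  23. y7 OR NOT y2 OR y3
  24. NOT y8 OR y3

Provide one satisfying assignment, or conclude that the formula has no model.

Case y1 = false:
Case y2 = false:
Case y8 = false:
Case y6 = true:
From the singleton clause (NOT y3), y3 = false.
From the singleton clause (NOT y5), y5 = false.
From the singleton clause (y4), y4 = true.
From the singleton clause (NOT y7), y7 = false.
All clauses are satisfied.

y1 ↦ false,  y2 ↦ false,  y3 ↦ false,  y4 ↦ true,  y5 ↦ false,  y6 ↦ true,  y7 ↦ false,  y8 ↦ false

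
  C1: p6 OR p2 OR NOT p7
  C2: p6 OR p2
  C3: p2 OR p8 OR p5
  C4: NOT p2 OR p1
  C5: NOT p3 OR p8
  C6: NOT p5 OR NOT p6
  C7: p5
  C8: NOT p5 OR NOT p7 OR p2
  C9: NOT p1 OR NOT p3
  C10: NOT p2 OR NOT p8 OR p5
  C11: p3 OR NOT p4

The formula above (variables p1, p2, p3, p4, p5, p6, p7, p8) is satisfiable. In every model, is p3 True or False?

Suppose p3 = true.
(p8) alone gives p8 = true.
(p5) alone gives p5 = true.
(NOT p6) alone gives p6 = false.
(p2) alone gives p2 = true.
(p1) alone gives p1 = true.
Now (NOT p1) is unsatisfied and unit — conflict.
So every satisfying assignment has p3 = False.

False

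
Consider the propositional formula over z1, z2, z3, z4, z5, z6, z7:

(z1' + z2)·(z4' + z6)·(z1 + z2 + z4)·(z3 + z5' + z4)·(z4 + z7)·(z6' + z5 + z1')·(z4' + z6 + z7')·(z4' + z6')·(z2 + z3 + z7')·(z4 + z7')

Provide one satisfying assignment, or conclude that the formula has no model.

UNSATISFIABLE

Case z1 = 0:
Case z4 = 0:
From the singleton clause (z2), z2 = 1.
From the singleton clause (z7), z7 = 1.
Now (z7') is unsatisfied and unit — conflict.
Backtrack on z4: now try z4 = 1.
From the singleton clause (z6), z6 = 1.
Now (z6') is unsatisfied and unit — conflict.
Both values of z4 lead to a conflict.
Backtrack on z1: now try z1 = 1.
From the singleton clause (z2), z2 = 1.
Case z4 = 0:
From the singleton clause (z7), z7 = 1.
Now (z7') is unsatisfied and unit — conflict.
Backtrack on z4: now try z4 = 1.
From the singleton clause (z6), z6 = 1.
Now (z6') is unsatisfied and unit — conflict.
Both values of z4 lead to a conflict.
Both values of z1 lead to a conflict.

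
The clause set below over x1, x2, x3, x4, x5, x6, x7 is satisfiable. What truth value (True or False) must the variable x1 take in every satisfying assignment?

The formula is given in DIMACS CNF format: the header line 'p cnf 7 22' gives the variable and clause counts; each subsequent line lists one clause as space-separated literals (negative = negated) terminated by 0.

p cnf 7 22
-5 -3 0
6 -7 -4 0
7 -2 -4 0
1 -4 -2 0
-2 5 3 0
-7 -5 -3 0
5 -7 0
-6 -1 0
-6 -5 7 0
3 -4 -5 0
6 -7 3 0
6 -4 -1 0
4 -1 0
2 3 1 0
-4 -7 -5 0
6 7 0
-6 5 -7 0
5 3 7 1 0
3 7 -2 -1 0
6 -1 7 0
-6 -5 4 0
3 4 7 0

Suppose x1 = True.
The clause (¬x6) is unit, so x6 = False.
The clause (¬x4) is unit, so x4 = False.
That conflicts with the unit clause (x4).
So every satisfying assignment has x1 = False.

False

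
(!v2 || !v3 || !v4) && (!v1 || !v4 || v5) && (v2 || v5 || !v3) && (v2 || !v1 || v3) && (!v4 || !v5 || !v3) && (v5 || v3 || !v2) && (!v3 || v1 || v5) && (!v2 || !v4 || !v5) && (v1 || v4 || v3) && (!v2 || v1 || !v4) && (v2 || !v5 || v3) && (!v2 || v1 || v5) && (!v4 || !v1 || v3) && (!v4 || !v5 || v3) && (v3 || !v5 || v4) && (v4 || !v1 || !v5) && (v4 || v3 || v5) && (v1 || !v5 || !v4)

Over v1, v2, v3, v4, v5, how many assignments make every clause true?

There are 2^5 = 32 truth assignments over (v1, v2, v3, v4, v5).
Split on v3. With v3 = true, the clauses containing v3 are satisfied and !v3 drops from the rest; 3 of the 2^4 = 16 assignments to the other variables satisfy what remains.
With v3 = false, by the same count on the reduced clause set, 1 assignment works.
(One model: v1=F, v2=F, v3=F, v4=T, v5=F.)
Total: 3 + 1 = 4.

4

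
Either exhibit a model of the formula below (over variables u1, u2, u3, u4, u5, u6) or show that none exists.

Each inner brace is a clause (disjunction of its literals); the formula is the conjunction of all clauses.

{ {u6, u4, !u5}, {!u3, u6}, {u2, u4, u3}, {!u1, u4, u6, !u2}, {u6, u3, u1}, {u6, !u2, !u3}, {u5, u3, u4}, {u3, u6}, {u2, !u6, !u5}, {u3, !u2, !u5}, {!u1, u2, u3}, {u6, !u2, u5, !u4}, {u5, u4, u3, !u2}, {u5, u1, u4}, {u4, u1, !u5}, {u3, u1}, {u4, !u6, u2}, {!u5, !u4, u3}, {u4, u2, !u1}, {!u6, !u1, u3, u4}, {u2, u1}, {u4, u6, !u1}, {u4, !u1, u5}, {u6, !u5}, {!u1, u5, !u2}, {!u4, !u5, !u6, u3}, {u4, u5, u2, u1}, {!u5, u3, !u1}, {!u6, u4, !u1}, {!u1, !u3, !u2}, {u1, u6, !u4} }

u1: true, u2: false, u3: true, u4: true, u5: false, u6: true

Branch on u3: set u3 = true.
Unit clause (u6) forces u6 = true.
Branch on u2: set u2 = false.
Unit clause (!u5) forces u5 = false.
Unit clause (u4) forces u4 = true.
Unit clause (u1) forces u1 = true.
All clauses are satisfied.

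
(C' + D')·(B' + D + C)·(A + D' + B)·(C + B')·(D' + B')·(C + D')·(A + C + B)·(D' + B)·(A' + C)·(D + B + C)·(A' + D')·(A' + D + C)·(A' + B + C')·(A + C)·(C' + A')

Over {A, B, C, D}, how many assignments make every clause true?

2

There are 2^4 = 16 truth assignments over (A, B, C, D).
Check each against the 15 clauses (columns in the order A, B, C, D):
  F F F F  ✗ fails (A + C + B)
  F F F T  ✗ fails (A + D' + B)
  F F T F  ✓ satisfies all
  F F T T  ✗ fails (C' + D')
  F T F F  ✗ fails (B' + D + C)
  F T F T  ✗ fails (C + B')
  F T T F  ✓ satisfies all
  F T T T  ✗ fails (C' + D')
  T F F F  ✗ fails (A' + C)
  T F F T  ✗ fails (C + D')
  T F T F  ✗ fails (A' + B + C')
  T F T T  ✗ fails (C' + D')
  T T F F  ✗ fails (B' + D + C)
  T T F T  ✗ fails (C + B')
  T T T F  ✗ fails (C' + A')
  T T T T  ✗ fails (C' + D')
2 of the 16 rows are models.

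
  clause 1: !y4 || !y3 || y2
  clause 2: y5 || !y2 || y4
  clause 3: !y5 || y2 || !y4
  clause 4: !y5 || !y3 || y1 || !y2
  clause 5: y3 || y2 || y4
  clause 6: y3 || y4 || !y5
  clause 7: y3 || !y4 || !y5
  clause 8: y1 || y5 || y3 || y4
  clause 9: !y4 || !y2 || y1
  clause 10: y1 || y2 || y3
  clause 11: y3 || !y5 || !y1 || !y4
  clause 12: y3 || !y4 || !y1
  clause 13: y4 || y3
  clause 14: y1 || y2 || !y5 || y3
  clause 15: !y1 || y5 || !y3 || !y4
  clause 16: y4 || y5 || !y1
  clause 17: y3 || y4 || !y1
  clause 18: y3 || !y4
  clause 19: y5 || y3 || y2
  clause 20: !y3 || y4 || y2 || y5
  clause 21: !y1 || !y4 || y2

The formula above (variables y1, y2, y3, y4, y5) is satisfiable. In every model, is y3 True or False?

True

Suppose y3 = false.
From the singleton clause (y4), y4 = true.
That conflicts with the unit clause (!y4).
So every satisfying assignment has y3 = True.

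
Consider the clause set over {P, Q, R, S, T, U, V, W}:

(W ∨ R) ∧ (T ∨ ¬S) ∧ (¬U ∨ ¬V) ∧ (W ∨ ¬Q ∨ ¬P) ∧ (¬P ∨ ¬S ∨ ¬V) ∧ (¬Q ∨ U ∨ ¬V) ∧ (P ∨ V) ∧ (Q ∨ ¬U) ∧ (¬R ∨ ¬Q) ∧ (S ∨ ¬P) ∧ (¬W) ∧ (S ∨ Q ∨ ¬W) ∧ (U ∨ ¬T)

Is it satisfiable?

From the singleton clause (¬W), W = False.
From the singleton clause (R), R = True.
From the singleton clause (¬Q), Q = False.
From the singleton clause (¬U), U = False.
From the singleton clause (¬T), T = False.
From the singleton clause (¬S), S = False.
From the singleton clause (¬P), P = False.
From the singleton clause (V), V = True.
All clauses are satisfied.
A satisfying assignment: P=False; Q=False; R=True; S=False; T=False; U=False; V=True; W=False.

Yes, satisfiable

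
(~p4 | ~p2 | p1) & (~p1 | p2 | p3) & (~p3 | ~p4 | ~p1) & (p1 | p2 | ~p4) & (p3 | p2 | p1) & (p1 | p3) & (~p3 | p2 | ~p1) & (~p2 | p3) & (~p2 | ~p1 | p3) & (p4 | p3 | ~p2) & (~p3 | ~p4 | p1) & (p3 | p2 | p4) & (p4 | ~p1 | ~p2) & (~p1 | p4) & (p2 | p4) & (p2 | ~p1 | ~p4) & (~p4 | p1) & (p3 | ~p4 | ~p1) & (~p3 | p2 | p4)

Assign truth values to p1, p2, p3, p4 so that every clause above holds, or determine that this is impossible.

p1: 0,  p2: 1,  p3: 1,  p4: 0

Case p1 = 0:
(p3) alone gives p3 = 1.
(~p4) alone gives p4 = 0.
(p2) alone gives p2 = 1.
All clauses are satisfied.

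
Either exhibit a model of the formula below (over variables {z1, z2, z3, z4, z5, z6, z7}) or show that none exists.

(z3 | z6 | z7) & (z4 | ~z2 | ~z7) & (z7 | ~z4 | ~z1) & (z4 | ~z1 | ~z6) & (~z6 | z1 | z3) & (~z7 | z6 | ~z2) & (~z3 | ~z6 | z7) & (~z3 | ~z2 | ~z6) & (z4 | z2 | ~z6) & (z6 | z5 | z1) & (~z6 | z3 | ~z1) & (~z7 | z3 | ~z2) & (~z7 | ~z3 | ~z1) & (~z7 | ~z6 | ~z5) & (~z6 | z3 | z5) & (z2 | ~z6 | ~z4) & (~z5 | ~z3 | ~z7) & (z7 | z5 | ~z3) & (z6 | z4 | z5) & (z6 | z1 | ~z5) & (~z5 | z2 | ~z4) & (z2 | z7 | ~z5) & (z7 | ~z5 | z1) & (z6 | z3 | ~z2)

Case z3 = 0:
Case z6 = 0:
(z7) alone gives z7 = 1.
(~z2) alone gives z2 = 0.
Case z5 = 0:
(z1) alone gives z1 = 1.
(z4) alone gives z4 = 1.
This assignment satisfies each clause.

z1=1, z2=0, z3=0, z4=1, z5=0, z6=0, z7=1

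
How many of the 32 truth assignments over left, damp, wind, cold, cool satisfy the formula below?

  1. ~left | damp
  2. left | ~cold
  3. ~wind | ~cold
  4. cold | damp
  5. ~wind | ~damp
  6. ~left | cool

4

There are 2^5 = 32 truth assignments over (left, damp, wind, cold, cool).
Split on cool. With cool = 1, the clauses containing cool are satisfied and ~cool drops from the rest; 3 of the 2^4 = 16 assignments to the other variables satisfy what remains.
With cool = 0, by the same count on the reduced clause set, 1 assignment works.
Total: 3 + 1 = 4.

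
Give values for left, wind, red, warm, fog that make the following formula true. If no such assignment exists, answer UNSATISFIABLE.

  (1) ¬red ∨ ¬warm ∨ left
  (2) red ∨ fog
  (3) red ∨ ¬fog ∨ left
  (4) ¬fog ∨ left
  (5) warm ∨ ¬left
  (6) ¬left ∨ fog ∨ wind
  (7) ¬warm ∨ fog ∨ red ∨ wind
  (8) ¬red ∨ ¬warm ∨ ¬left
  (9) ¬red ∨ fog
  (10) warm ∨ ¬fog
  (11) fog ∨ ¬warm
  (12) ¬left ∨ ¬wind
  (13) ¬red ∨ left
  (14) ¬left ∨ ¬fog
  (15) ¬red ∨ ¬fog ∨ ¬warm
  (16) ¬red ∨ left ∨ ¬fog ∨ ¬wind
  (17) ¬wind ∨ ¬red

UNSATISFIABLE

Branch on red: set red = True.
From the singleton clause (fog), fog = True.
From the singleton clause (left), left = True.
Now (¬left) is unsatisfied and unit — conflict.
Backtrack on red: now try red = False.
From the singleton clause (fog), fog = True.
From the singleton clause (left), left = True.
Now (¬left) is unsatisfied and unit — conflict.
Both values of red lead to a conflict.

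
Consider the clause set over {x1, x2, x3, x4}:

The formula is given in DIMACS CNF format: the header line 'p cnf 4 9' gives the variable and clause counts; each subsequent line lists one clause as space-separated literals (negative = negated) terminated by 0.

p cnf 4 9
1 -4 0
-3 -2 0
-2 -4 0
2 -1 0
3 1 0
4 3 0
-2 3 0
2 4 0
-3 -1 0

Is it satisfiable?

Suppose x1 = True.
From the singleton clause (x2), x2 = True.
From the singleton clause (¬x3), x3 = False.
But (x3) is also a unit clause — contradiction.
Backtrack on x1: now try x1 = False.
From the singleton clause (¬x4), x4 = False.
From the singleton clause (x3), x3 = True.
From the singleton clause (¬x2), x2 = False.
But (x2) is also a unit clause — contradiction.
Either choice for x1 ends in contradiction.
No assignment satisfies every clause.

No, unsatisfiable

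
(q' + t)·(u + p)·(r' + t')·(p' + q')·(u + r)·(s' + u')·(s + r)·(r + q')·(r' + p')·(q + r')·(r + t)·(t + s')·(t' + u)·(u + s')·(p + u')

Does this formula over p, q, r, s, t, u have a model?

Try q = 0.
Unit clause (r') forces r = 0.
Unit clause (u) forces u = 1.
Unit clause (s') forces s = 0.
But (s) is also a unit clause — contradiction.
Undo q and try q = 1.
Unit clause (t) forces t = 1.
Unit clause (r') forces r = 0.
But (r) is also a unit clause — contradiction.
Both values of q lead to a conflict.
No assignment satisfies every clause.

Unsatisfiable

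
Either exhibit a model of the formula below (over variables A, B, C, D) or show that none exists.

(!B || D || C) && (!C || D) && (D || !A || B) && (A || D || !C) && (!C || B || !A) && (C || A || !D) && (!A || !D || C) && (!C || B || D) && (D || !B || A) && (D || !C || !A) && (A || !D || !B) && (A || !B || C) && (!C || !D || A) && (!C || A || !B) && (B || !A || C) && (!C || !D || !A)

Suppose C = false.
Suppose B = false.
Unit clause (!A) forces A = false.
Unit clause (!D) forces D = false.
All clauses are satisfied.

A ↦ false,  B ↦ false,  C ↦ false,  D ↦ false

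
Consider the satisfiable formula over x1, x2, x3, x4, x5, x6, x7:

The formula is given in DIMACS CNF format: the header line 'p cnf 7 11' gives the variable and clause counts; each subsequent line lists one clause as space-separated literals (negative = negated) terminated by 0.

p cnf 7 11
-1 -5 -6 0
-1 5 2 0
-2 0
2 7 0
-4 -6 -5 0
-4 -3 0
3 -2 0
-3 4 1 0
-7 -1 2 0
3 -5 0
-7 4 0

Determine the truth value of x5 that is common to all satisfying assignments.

False

Suppose x5 = True.
(¬x2) alone gives x2 = False.
(x7) alone gives x7 = True.
(¬x1) alone gives x1 = False.
(x3) alone gives x3 = True.
(¬x4) alone gives x4 = False.
Now (x4) is unsatisfied and unit — conflict.
So every satisfying assignment has x5 = False.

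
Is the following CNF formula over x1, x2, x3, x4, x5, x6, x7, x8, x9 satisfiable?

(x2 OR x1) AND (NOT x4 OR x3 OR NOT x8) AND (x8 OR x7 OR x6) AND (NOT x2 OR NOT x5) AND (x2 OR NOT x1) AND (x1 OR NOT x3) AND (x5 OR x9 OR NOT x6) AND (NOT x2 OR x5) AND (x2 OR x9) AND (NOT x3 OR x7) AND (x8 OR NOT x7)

Suppose x2 = true.
The clause (NOT x5) is unit, so x5 = false.
Now (x5) is unsatisfied and unit — conflict.
Backtrack on x2: now try x2 = false.
The clause (x1) is unit, so x1 = true.
Now (NOT x1) is unsatisfied and unit — conflict.
Both values of x2 lead to a conflict.
No assignment satisfies every clause.

No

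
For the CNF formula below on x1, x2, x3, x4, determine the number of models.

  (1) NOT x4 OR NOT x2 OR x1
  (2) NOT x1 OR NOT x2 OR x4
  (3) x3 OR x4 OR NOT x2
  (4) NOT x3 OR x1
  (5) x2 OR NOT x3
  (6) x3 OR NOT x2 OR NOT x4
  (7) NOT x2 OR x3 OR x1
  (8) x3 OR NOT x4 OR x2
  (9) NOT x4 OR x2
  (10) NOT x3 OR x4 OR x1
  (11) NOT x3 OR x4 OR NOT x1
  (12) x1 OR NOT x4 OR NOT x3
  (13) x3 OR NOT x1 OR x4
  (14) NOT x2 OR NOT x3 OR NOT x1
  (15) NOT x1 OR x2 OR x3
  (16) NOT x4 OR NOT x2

1

There are 2^4 = 16 truth assignments over (x1, x2, x3, x4).
Check each against the 16 clauses (columns in the order x1, x2, x3, x4):
  F F F F  ✓ satisfies all
  F F F T  ✗ fails (x3 OR NOT x4 OR x2)
  F F T F  ✗ fails (NOT x3 OR x1)
  F F T T  ✗ fails (NOT x3 OR x1)
  F T F F  ✗ fails (x3 OR x4 OR NOT x2)
  F T F T  ✗ fails (NOT x4 OR NOT x2 OR x1)
  F T T F  ✗ fails (NOT x3 OR x1)
  F T T T  ✗ fails (NOT x4 OR NOT x2 OR x1)
  T F F F  ✗ fails (x3 OR NOT x1 OR x4)
  T F F T  ✗ fails (x3 OR NOT x4 OR x2)
  T F T F  ✗ fails (x2 OR NOT x3)
  T F T T  ✗ fails (x2 OR NOT x3)
  T T F F  ✗ fails (NOT x1 OR NOT x2 OR x4)
  T T F T  ✗ fails (x3 OR NOT x2 OR NOT x4)
  T T T F  ✗ fails (NOT x1 OR NOT x2 OR x4)
  T T T T  ✗ fails (NOT x2 OR NOT x3 OR NOT x1)
1 of the 16 rows is a model.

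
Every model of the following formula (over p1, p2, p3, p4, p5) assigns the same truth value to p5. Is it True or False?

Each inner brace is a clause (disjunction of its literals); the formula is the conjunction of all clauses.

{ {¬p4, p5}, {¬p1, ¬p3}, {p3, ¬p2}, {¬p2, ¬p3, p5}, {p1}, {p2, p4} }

True

Suppose p5 = False.
Unit clause (¬p4) forces p4 = False.
Unit clause (p1) forces p1 = True.
Unit clause (¬p3) forces p3 = False.
Unit clause (¬p2) forces p2 = False.
Now (p2) is unsatisfied and unit — conflict.
So every satisfying assignment has p5 = True.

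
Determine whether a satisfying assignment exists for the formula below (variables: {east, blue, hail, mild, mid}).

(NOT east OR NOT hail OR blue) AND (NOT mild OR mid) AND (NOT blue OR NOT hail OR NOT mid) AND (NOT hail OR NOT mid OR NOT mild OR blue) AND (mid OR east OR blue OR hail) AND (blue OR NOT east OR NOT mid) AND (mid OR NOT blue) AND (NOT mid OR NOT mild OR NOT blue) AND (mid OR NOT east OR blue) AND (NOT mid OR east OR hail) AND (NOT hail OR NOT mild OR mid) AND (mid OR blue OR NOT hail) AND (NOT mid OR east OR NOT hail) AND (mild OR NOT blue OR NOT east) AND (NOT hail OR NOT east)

No, unsatisfiable

Case mild = false:
Case mid = true:
Case blue = false:
(NOT east) alone gives east = false.
(hail) alone gives hail = true.
That conflicts with the unit clause (NOT hail).
That branch fails; take blue = true instead.
(NOT hail) alone gives hail = false.
(east) alone gives east = true.
That conflicts with the unit clause (NOT east).
Either choice for blue ends in contradiction.
That branch fails; take mid = false instead.
(NOT blue) alone gives blue = false.
(NOT east) alone gives east = false.
(hail) alone gives hail = true.
That conflicts with the unit clause (NOT hail).
Either choice for mid ends in contradiction.
That branch fails; take mild = true instead.
(mid) alone gives mid = true.
(NOT blue) alone gives blue = false.
(NOT hail) alone gives hail = false.
(NOT east) alone gives east = false.
That conflicts with the unit clause (east).
Either choice for mild ends in contradiction.
No assignment satisfies every clause.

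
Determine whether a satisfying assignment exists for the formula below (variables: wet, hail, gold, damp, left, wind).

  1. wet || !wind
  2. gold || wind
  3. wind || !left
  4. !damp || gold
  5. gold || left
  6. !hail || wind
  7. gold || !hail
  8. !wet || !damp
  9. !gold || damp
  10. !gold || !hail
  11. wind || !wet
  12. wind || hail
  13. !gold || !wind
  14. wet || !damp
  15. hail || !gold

Satisfiable

Case wet = true:
The clause (!damp) is unit, so damp = false.
The clause (!gold) is unit, so gold = false.
The clause (wind) is unit, so wind = true.
The clause (left) is unit, so left = true.
The clause (!hail) is unit, so hail = false.
This assignment satisfies each clause.
A satisfying assignment: wet: true; hail: false; gold: false; damp: false; left: true; wind: true.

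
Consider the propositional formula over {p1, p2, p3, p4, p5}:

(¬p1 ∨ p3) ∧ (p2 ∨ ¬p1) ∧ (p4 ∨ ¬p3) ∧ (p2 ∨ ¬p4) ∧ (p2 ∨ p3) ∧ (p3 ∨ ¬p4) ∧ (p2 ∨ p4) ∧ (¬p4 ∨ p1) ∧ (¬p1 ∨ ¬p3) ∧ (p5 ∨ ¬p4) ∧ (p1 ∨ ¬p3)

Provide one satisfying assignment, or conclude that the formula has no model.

p1=False; p2=True; p3=False; p4=False; p5=True

Branch on p1: set p1 = False.
(¬p4) alone gives p4 = False.
(¬p3) alone gives p3 = False.
(p2) alone gives p2 = True.
Every clause is now satisfied; p5 is unconstrained.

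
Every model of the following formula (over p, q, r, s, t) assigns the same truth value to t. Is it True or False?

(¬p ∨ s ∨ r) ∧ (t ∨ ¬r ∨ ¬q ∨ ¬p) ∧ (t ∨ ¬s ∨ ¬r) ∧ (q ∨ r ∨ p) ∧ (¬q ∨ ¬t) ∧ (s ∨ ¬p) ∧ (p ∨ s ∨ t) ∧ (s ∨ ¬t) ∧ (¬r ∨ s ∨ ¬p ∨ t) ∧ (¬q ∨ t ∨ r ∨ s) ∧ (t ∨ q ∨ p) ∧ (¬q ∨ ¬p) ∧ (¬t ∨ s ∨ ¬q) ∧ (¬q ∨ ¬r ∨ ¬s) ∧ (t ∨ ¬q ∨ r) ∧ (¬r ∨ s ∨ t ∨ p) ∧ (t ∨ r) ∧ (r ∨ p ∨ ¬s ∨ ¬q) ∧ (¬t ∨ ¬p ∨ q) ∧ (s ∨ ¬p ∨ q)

Suppose t = False.
(r) alone gives r = True.
(¬s) alone gives s = False.
(¬p) alone gives p = False.
But (p) is also a unit clause — contradiction.
So every satisfying assignment has t = True.

True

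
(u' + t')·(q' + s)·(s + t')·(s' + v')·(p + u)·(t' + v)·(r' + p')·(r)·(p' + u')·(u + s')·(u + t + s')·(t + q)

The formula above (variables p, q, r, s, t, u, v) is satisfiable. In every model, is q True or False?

True

Suppose q = 0.
The clause (r) is unit, so r = 1.
The clause (p') is unit, so p = 0.
The clause (u) is unit, so u = 1.
The clause (t') is unit, so t = 0.
But (t) is also a unit clause — contradiction.
So every satisfying assignment has q = True.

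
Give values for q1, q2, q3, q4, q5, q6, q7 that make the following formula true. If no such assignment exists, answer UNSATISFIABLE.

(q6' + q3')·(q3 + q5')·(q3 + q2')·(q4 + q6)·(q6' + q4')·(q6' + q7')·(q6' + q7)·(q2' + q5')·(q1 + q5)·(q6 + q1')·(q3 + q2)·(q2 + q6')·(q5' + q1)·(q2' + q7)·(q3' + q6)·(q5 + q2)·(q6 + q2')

Case q6 = 0:
Unit clause (q4) forces q4 = 1.
Unit clause (q1') forces q1 = 0.
Unit clause (q5) forces q5 = 1.
Now (q5') is unsatisfied and unit — conflict.
Backtrack on q6: now try q6 = 1.
Unit clause (q3') forces q3 = 0.
Unit clause (q5') forces q5 = 0.
Unit clause (q2') forces q2 = 0.
Now (q2) is unsatisfied and unit — conflict.
Neither q6 = 1 nor q6 = 0 works.

UNSATISFIABLE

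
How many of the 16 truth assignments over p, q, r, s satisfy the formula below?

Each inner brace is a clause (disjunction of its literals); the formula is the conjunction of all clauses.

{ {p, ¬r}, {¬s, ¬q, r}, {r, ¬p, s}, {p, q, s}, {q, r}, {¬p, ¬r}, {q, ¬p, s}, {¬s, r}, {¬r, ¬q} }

There are 2^4 = 16 truth assignments over (p, q, r, s).
Split on p. With p = True, the clauses containing p are satisfied and ¬p drops from the rest; 0 of the 2^3 = 8 assignments to the other variables satisfy what remains.
With p = False, by the same count on the reduced clause set, 1 assignment works.
Total: 0 + 1 = 1.

1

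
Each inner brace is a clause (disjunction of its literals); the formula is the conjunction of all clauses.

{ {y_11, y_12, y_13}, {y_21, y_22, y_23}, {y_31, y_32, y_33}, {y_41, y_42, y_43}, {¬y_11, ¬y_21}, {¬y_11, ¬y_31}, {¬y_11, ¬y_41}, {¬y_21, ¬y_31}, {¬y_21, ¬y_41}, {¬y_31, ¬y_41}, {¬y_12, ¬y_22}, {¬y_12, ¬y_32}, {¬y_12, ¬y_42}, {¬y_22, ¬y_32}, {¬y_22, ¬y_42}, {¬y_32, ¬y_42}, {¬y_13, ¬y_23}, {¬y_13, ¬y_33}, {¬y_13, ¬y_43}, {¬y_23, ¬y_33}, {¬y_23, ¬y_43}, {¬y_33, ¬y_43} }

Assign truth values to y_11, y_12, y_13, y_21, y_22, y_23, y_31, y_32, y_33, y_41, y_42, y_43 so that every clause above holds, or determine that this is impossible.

UNSATISFIABLE

Try y_11 = False.
Try y_12 = True.
(¬y_22) alone gives y_22 = False.
(¬y_32) alone gives y_32 = False.
(¬y_42) alone gives y_42 = False.
Try y_21 = True.
(¬y_31) alone gives y_31 = False.
(y_33) alone gives y_33 = True.
(¬y_41) alone gives y_41 = False.
(y_43) alone gives y_43 = True.
That conflicts with the unit clause (¬y_43).
That branch fails; take y_21 = False instead.
(y_23) alone gives y_23 = True.
(¬y_13) alone gives y_13 = False.
(¬y_33) alone gives y_33 = False.
(y_31) alone gives y_31 = True.
(¬y_41) alone gives y_41 = False.
(y_43) alone gives y_43 = True.
That conflicts with the unit clause (¬y_43).
Either choice for y_21 ends in contradiction.
That branch fails; take y_12 = False instead.
(y_13) alone gives y_13 = True.
(¬y_23) alone gives y_23 = False.
(¬y_33) alone gives y_33 = False.
(¬y_43) alone gives y_43 = False.
Try y_21 = True.
(¬y_31) alone gives y_31 = False.
(y_32) alone gives y_32 = True.
(¬y_41) alone gives y_41 = False.
(y_42) alone gives y_42 = True.
That conflicts with the unit clause (¬y_42).
That branch fails; take y_21 = False instead.
(y_22) alone gives y_22 = True.
(¬y_32) alone gives y_32 = False.
(y_31) alone gives y_31 = True.
(¬y_41) alone gives y_41 = False.
(y_42) alone gives y_42 = True.
That conflicts with the unit clause (¬y_42).
Either choice for y_21 ends in contradiction.
Either choice for y_12 ends in contradiction.
That branch fails; take y_11 = True instead.
(¬y_21) alone gives y_21 = False.
(¬y_31) alone gives y_31 = False.
(¬y_41) alone gives y_41 = False.
Try y_22 = True.
(¬y_12) alone gives y_12 = False.
(¬y_32) alone gives y_32 = False.
(y_33) alone gives y_33 = True.
(¬y_42) alone gives y_42 = False.
(y_43) alone gives y_43 = True.
That conflicts with the unit clause (¬y_43).
That branch fails; take y_22 = False instead.
(y_23) alone gives y_23 = True.
(¬y_13) alone gives y_13 = False.
(¬y_33) alone gives y_33 = False.
(y_32) alone gives y_32 = True.
(¬y_12) alone gives y_12 = False.
(¬y_42) alone gives y_42 = False.
(y_43) alone gives y_43 = True.
That conflicts with the unit clause (¬y_43).
Either choice for y_22 ends in contradiction.
Either choice for y_11 ends in contradiction.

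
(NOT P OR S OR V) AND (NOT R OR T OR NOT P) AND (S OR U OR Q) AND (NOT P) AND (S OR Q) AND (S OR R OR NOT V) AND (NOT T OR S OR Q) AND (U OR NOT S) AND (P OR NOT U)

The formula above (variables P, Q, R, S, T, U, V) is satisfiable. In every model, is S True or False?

False

Suppose S = true.
(NOT P) alone gives P = false.
(U) alone gives U = true.
Now (NOT U) is unsatisfied and unit — conflict.
So every satisfying assignment has S = False.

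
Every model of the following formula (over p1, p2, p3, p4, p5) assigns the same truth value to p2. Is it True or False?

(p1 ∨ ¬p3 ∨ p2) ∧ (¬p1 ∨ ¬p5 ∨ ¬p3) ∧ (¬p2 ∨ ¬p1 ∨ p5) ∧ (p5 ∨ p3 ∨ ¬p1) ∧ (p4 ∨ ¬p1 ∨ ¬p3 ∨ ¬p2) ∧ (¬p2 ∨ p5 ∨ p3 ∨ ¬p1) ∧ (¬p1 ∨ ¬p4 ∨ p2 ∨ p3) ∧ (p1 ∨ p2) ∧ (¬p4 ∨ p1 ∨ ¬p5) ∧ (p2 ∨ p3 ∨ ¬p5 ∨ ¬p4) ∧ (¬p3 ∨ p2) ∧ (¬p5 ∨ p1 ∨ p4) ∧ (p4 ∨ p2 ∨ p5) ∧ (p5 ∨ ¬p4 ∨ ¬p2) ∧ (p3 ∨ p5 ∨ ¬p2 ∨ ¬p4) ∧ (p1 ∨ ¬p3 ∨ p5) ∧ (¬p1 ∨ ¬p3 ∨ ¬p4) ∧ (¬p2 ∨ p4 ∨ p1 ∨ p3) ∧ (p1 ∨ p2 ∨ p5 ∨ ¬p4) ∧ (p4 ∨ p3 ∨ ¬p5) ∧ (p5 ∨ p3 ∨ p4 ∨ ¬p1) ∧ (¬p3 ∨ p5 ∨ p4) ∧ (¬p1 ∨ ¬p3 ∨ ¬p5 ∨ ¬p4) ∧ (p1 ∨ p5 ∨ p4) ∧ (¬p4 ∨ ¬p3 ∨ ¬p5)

True

Suppose p2 = False.
The clause (p1) is unit, so p1 = True.
The clause (¬p3) is unit, so p3 = False.
The clause (p5) is unit, so p5 = True.
The clause (¬p4) is unit, so p4 = False.
But (p4) is also a unit clause — contradiction.
So every satisfying assignment has p2 = True.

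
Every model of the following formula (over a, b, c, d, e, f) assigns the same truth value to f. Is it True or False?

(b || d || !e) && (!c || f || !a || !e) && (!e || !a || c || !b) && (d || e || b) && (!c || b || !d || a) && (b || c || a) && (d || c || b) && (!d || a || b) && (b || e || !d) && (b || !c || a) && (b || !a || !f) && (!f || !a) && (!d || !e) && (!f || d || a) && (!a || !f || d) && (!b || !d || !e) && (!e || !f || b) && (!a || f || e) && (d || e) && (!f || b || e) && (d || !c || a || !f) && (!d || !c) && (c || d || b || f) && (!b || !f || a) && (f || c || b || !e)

Suppose f = true.
Unit clause (!a) forces a = false.
Unit clause (d) forces d = true.
Unit clause (b) forces b = true.
Now (!b) is unsatisfied and unit — conflict.
So every satisfying assignment has f = False.

False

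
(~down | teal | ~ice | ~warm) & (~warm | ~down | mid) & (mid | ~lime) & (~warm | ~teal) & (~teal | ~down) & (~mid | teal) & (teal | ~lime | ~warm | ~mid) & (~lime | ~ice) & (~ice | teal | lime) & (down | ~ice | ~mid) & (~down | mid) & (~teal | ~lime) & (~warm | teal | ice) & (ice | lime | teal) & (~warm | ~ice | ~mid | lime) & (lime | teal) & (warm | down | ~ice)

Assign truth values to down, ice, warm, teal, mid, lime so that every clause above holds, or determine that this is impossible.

down ↦ 0, ice ↦ 0, warm ↦ 0, teal ↦ 1, mid ↦ 1, lime ↦ 0

Suppose mid = 1.
The clause (teal) is unit, so teal = 1.
The clause (~warm) is unit, so warm = 0.
The clause (~down) is unit, so down = 0.
The clause (~ice) is unit, so ice = 0.
The clause (~lime) is unit, so lime = 0.
This assignment satisfies each clause.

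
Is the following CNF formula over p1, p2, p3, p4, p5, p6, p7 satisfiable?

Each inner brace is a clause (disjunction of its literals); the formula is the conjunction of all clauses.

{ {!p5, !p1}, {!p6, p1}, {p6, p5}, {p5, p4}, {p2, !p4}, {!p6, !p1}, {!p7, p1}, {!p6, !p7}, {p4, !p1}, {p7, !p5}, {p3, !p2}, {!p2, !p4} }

Branch on p5: set p5 = false.
From the singleton clause (p6), p6 = true.
From the singleton clause (p1), p1 = true.
Now (!p1) is unsatisfied and unit — conflict.
That branch fails; take p5 = true instead.
From the singleton clause (!p1), p1 = false.
From the singleton clause (!p6), p6 = false.
From the singleton clause (!p7), p7 = false.
Now (p7) is unsatisfied and unit — conflict.
Neither p5 = true nor p5 = false works.
No assignment satisfies every clause.

No, unsatisfiable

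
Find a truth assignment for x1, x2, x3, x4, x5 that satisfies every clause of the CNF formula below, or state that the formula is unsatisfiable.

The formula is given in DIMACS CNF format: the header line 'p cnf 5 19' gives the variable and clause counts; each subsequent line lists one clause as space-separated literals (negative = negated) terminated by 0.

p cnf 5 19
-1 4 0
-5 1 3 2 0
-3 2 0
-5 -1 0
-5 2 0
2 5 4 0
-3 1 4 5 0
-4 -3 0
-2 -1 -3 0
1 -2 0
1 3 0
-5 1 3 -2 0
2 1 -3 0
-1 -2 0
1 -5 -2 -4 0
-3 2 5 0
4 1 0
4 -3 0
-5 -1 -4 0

x1 ↦ True, x2 ↦ False, x3 ↦ False, x4 ↦ True, x5 ↦ False

Suppose x1 = True.
Unit clause (x4) forces x4 = True.
Unit clause (¬x5) forces x5 = False.
Unit clause (¬x3) forces x3 = False.
Unit clause (¬x2) forces x2 = False.
Every clause now holds.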